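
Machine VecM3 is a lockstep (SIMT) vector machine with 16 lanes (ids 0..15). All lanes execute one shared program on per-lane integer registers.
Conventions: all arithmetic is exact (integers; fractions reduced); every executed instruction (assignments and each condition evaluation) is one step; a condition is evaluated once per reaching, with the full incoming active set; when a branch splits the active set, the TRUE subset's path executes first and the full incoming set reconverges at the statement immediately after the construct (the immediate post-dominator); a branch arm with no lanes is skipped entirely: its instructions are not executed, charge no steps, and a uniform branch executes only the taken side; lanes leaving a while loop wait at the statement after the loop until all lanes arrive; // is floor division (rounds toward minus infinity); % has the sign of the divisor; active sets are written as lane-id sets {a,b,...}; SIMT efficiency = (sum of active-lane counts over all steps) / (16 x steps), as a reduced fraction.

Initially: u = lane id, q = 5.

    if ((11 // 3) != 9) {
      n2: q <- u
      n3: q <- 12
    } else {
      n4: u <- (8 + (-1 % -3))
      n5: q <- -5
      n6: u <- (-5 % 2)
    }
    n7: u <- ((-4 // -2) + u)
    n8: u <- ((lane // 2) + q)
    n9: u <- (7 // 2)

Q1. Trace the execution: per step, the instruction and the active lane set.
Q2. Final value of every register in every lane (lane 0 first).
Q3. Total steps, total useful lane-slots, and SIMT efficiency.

step 0: eval ((11 // 3) != 9)        {0,1,2,3,4,5,6,7,8,9,10,11,12,13,14,15}
step 1: q <- u                       {0,1,2,3,4,5,6,7,8,9,10,11,12,13,14,15}
step 2: q <- 12                      {0,1,2,3,4,5,6,7,8,9,10,11,12,13,14,15}
step 3: u <- ((-4 // -2) + u)        {0,1,2,3,4,5,6,7,8,9,10,11,12,13,14,15}
step 4: u <- ((lane // 2) + q)       {0,1,2,3,4,5,6,7,8,9,10,11,12,13,14,15}
step 5: u <- (7 // 2)                {0,1,2,3,4,5,6,7,8,9,10,11,12,13,14,15}

Answer: 6 steps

u: 3,3,3,3,3,3,3,3,3,3,3,3,3,3,3,3
q: 12,12,12,12,12,12,12,12,12,12,12,12,12,12,12,12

steps = 6; useful = 96; efficiency = 96/96 = 1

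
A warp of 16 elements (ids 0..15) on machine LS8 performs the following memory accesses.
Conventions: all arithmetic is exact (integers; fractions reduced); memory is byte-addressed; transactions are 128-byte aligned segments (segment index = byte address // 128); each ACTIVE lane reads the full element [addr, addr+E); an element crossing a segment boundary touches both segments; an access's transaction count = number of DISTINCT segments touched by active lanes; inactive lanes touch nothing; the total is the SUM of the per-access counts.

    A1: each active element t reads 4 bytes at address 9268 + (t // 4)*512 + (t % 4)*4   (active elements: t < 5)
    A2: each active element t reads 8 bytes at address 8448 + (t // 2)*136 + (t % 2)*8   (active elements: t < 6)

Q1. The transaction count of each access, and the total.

A1: 2 transactions
A2: 3 transactions

Answer: 2,3; total 5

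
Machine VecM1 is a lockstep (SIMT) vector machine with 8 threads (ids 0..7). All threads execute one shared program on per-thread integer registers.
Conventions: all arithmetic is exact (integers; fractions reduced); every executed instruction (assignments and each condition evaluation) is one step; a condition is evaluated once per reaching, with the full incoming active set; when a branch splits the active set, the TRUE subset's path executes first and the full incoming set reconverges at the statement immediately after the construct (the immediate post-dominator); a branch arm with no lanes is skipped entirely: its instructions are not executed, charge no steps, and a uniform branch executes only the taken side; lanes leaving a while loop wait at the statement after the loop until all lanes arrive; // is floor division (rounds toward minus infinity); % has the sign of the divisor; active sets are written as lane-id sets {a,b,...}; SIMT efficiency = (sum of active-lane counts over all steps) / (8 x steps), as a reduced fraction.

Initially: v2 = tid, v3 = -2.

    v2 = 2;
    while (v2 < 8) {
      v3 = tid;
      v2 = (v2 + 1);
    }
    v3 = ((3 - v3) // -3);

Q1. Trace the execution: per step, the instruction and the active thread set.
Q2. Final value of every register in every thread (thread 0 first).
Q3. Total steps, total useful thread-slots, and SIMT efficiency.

step 0: v2 <- 2                      {0,1,2,3,4,5,6,7}
step 1: eval (v2 < 8)                {0,1,2,3,4,5,6,7}
step 2: v3 <- tid                    {0,1,2,3,4,5,6,7}
step 3: v2 <- (v2 + 1)               {0,1,2,3,4,5,6,7}
step 4: eval (v2 < 8)                {0,1,2,3,4,5,6,7}
step 5: v3 <- tid                    {0,1,2,3,4,5,6,7}
step 6: v2 <- (v2 + 1)               {0,1,2,3,4,5,6,7}
step 7: eval (v2 < 8)                {0,1,2,3,4,5,6,7}
step 8: v3 <- tid                    {0,1,2,3,4,5,6,7}
step 9: v2 <- (v2 + 1)               {0,1,2,3,4,5,6,7}
step 10: eval (v2 < 8)                {0,1,2,3,4,5,6,7}
step 11: v3 <- tid                    {0,1,2,3,4,5,6,7}
step 12: v2 <- (v2 + 1)               {0,1,2,3,4,5,6,7}
step 13: eval (v2 < 8)                {0,1,2,3,4,5,6,7}
step 14: v3 <- tid                    {0,1,2,3,4,5,6,7}
step 15: v2 <- (v2 + 1)               {0,1,2,3,4,5,6,7}
step 16: eval (v2 < 8)                {0,1,2,3,4,5,6,7}
step 17: v3 <- tid                    {0,1,2,3,4,5,6,7}
step 18: v2 <- (v2 + 1)               {0,1,2,3,4,5,6,7}
step 19: eval (v2 < 8)                {0,1,2,3,4,5,6,7}
step 20: v3 <- ((3 - v3) // -3)       {0,1,2,3,4,5,6,7}

Answer: 21 steps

v2: 8,8,8,8,8,8,8,8
v3: -1,-1,-1,0,0,0,1,1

steps = 21; useful = 168; efficiency = 168/168 = 1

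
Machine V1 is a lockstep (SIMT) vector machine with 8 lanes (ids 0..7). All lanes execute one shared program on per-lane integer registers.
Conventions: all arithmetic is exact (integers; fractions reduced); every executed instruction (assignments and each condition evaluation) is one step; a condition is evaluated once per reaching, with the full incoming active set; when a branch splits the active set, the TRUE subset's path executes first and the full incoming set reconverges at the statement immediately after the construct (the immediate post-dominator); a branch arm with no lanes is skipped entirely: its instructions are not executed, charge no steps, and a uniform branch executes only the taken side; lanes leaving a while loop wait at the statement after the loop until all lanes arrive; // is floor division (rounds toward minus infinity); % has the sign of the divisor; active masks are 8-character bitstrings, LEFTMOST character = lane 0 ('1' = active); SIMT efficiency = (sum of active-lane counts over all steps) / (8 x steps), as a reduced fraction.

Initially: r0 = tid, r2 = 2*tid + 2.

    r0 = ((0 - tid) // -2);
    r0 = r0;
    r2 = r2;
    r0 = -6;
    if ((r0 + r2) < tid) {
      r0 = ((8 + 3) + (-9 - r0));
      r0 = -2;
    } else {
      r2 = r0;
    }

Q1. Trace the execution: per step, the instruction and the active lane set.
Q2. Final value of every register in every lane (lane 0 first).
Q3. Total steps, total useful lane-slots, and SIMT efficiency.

step 0: r0 <- ((0 - tid) // -2)      11111111
step 1: r0 <- r0                     11111111
step 2: r2 <- r2                     11111111
step 3: r0 <- -6                     11111111
step 4: eval ((r0 + r2) < tid)       11111111
step 5: r0 <- ((8 + 3) + (-9 - r0))  11110000
step 6: r0 <- -2                     11110000
step 7: r2 <- r0                     00001111

Answer: 8 steps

r0: -2,-2,-2,-2,-6,-6,-6,-6
r2: 2,4,6,8,-6,-6,-6,-6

steps = 8; useful = 52; efficiency = 52/64 = 13/16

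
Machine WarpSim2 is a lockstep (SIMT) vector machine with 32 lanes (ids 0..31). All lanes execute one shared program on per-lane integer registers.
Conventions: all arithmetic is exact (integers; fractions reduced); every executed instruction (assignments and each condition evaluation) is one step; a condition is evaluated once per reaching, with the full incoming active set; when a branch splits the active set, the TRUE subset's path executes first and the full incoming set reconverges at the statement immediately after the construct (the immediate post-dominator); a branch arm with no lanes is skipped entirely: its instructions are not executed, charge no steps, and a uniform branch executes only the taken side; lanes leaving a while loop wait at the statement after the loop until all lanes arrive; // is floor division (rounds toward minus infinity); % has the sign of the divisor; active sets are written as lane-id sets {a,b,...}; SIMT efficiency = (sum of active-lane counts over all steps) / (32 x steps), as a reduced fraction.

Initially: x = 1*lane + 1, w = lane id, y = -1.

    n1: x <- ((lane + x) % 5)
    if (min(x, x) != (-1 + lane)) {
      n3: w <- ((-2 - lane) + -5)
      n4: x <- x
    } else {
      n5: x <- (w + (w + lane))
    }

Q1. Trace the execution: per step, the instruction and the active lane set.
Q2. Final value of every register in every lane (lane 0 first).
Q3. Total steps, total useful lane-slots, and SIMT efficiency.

step 0: x <- ((lane + x) % 5)        {0,1,2,3,4,5,6,7,8,9,10,11,12,13,14,15,16,17,18,19,20,21,22,23,24,25,26,27,28,29,30,31}
step 1: eval (min(x, x) != (-1 + lane)) {0,1,2,3,4,5,6,7,8,9,10,11,12,13,14,15,16,17,18,19,20,21,22,23,24,25,26,27,28,29,30,31}
step 2: w <- ((-2 - lane) + -5)      {0,1,2,4,5,6,7,8,9,10,11,12,13,14,15,16,17,18,19,20,21,22,23,24,25,26,27,28,29,30,31}
step 3: x <- x                       {0,1,2,4,5,6,7,8,9,10,11,12,13,14,15,16,17,18,19,20,21,22,23,24,25,26,27,28,29,30,31}
step 4: x <- (w + (w + lane))        {3}

Answer: 5 steps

x: 1,3,0,9,4,1,3,0,2,4,1,3,0,2,4,1,3,0,2,4,1,3,0,2,4,1,3,0,2,4,1,3
w: -7,-8,-9,3,-11,-12,-13,-14,-15,-16,-17,-18,-19,-20,-21,-22,-23,-24,-25,-26,-27,-28,-29,-30,-31,-32,-33,-34,-35,-36,-37,-38
y: -1,-1,-1,-1,-1,-1,-1,-1,-1,-1,-1,-1,-1,-1,-1,-1,-1,-1,-1,-1,-1,-1,-1,-1,-1,-1,-1,-1,-1,-1,-1,-1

steps = 5; useful = 127; efficiency = 127/160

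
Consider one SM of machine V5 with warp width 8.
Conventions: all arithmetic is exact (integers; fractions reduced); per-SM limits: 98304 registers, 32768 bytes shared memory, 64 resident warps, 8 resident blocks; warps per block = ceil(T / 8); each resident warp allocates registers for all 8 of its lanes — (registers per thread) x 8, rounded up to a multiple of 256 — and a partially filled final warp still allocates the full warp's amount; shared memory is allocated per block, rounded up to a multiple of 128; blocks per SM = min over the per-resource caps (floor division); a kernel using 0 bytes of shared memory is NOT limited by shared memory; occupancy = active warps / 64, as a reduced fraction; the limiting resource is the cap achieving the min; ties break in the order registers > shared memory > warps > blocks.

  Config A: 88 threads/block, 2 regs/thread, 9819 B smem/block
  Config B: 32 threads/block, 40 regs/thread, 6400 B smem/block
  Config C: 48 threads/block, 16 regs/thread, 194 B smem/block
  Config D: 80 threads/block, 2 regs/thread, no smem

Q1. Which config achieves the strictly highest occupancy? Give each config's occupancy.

occupancies: A 33/64, B 5/16, C 3/4, D 15/16

Answer: D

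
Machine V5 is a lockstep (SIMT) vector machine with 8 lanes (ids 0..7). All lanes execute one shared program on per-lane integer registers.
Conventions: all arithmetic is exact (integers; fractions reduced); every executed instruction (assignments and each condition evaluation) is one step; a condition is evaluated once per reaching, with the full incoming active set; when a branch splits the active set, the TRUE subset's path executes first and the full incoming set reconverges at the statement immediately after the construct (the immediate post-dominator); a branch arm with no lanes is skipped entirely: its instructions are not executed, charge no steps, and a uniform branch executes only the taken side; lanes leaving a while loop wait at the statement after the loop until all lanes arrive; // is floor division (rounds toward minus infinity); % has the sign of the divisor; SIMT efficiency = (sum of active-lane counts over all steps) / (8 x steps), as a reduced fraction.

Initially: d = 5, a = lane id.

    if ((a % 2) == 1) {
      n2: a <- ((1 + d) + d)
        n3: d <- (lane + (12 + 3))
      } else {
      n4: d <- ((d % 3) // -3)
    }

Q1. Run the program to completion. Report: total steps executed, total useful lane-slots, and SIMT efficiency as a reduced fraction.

Answer: 4 steps, 20 useful, 5/8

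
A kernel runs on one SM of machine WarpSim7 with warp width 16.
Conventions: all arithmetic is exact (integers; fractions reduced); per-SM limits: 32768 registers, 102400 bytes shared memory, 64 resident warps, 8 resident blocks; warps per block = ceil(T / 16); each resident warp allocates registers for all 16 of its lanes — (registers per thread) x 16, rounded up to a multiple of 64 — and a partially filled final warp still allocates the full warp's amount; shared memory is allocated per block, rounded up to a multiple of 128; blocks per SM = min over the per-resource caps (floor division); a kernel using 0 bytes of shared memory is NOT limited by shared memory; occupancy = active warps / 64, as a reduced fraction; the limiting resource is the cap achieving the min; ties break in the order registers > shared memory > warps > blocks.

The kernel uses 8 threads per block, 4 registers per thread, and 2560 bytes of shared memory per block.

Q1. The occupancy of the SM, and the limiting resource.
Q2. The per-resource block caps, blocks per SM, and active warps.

Answer: occupancy 1/8, limited by blocks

registers: 512 blocks
shared memory: 40 blocks
warps: 64 blocks
blocks: 8 blocks

Answer: 8 blocks, 8 active warps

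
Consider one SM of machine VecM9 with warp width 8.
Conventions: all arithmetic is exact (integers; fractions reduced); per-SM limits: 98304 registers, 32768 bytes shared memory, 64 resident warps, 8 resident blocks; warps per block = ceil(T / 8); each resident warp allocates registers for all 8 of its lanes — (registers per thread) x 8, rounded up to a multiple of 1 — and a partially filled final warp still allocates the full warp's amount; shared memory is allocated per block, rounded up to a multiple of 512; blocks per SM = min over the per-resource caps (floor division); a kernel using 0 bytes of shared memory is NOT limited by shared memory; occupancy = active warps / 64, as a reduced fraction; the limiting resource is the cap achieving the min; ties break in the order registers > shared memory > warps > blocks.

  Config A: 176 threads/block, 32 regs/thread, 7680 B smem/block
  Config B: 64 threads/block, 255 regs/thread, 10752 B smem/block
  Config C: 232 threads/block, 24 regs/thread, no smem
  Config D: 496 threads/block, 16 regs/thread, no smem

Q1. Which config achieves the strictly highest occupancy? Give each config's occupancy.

occupancies: A 11/16, B 3/8, C 29/32, D 31/32

Answer: D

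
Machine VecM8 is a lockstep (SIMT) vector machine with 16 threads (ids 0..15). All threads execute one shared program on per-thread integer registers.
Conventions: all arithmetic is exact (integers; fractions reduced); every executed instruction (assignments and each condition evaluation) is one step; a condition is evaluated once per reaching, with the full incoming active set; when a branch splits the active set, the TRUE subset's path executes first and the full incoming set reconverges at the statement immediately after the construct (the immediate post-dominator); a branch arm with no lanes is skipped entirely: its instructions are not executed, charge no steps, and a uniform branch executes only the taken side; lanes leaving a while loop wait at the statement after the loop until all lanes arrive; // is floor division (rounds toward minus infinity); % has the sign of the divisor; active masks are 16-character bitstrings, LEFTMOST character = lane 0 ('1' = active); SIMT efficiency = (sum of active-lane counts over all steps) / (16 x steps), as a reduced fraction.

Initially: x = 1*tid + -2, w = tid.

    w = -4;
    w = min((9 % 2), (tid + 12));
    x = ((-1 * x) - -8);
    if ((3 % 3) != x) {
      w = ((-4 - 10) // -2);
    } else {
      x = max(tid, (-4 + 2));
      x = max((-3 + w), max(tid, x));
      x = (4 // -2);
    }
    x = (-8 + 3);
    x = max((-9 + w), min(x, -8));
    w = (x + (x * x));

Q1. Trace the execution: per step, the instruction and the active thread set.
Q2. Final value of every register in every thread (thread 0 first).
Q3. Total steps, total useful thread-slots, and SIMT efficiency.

step 0: w <- -4                      1111111111111111
step 1: w <- min((9 % 2), (tid + 12)) 1111111111111111
step 2: x <- ((-1 * x) - -8)         1111111111111111
step 3: eval ((3 % 3) != x)          1111111111111111
step 4: w <- ((-4 - 10) // -2)       1111111111011111
step 5: x <- max(tid, (-4 + 2))      0000000000100000
step 6: x <- max((-3 + w), max(tid, x)) 0000000000100000
step 7: x <- (4 // -2)               0000000000100000
step 8: x <- (-8 + 3)                1111111111111111
step 9: x <- max((-9 + w), min(x, -8)) 1111111111111111
step 10: w <- (x + (x * x))           1111111111111111

Answer: 11 steps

x: -2,-2,-2,-2,-2,-2,-2,-2,-2,-2,-8,-2,-2,-2,-2,-2
w: 2,2,2,2,2,2,2,2,2,2,56,2,2,2,2,2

steps = 11; useful = 130; efficiency = 130/176 = 65/88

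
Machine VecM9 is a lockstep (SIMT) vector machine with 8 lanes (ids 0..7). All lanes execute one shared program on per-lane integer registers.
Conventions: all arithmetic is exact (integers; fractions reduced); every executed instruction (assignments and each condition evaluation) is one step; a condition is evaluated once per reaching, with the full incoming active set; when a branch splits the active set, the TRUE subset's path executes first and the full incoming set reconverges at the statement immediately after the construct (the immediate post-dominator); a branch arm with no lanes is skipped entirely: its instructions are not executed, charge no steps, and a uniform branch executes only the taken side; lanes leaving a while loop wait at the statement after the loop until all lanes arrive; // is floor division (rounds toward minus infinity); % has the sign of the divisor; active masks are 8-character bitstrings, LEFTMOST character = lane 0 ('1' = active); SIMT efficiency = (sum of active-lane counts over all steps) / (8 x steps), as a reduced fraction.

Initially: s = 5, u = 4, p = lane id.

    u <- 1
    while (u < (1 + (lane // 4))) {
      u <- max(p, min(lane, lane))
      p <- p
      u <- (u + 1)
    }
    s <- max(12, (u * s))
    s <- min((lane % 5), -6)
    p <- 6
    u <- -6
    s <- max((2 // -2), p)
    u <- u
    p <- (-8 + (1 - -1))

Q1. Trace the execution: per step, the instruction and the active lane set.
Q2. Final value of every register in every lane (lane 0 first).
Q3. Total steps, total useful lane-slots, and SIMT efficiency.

step 0: u <- 1                       11111111
step 1: eval (u < (1 + (lane // 4))) 11111111
step 2: u <- max(p, min(lane, lane)) 00001111
step 3: p <- p                       00001111
step 4: u <- (u + 1)                 00001111
step 5: eval (u < (1 + (lane // 4))) 00001111
step 6: s <- max(12, (u * s))        11111111
step 7: s <- min((lane % 5), -6)     11111111
step 8: p <- 6                       11111111
step 9: u <- -6                      11111111
step 10: s <- max((2 // -2), p)       11111111
step 11: u <- u                       11111111
step 12: p <- (-8 + (1 - -1))         11111111

Answer: 13 steps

s: 6,6,6,6,6,6,6,6
u: -6,-6,-6,-6,-6,-6,-6,-6
p: -6,-6,-6,-6,-6,-6,-6,-6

steps = 13; useful = 88; efficiency = 88/104 = 11/13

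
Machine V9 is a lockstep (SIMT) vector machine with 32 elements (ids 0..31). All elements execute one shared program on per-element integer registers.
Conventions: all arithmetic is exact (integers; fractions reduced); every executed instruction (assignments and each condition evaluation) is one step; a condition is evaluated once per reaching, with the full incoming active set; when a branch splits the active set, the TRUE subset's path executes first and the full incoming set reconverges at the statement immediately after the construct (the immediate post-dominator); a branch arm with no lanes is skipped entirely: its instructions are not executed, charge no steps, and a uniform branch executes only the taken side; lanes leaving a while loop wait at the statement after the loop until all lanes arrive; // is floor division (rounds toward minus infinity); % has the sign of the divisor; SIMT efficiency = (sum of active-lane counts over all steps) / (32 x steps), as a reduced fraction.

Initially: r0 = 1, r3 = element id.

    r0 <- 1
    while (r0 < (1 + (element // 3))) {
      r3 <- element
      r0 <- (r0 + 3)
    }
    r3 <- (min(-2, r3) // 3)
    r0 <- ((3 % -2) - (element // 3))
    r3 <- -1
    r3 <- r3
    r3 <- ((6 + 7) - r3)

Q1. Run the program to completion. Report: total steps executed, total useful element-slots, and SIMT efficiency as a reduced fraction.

Answer: 19 steps, 410 useful, 205/304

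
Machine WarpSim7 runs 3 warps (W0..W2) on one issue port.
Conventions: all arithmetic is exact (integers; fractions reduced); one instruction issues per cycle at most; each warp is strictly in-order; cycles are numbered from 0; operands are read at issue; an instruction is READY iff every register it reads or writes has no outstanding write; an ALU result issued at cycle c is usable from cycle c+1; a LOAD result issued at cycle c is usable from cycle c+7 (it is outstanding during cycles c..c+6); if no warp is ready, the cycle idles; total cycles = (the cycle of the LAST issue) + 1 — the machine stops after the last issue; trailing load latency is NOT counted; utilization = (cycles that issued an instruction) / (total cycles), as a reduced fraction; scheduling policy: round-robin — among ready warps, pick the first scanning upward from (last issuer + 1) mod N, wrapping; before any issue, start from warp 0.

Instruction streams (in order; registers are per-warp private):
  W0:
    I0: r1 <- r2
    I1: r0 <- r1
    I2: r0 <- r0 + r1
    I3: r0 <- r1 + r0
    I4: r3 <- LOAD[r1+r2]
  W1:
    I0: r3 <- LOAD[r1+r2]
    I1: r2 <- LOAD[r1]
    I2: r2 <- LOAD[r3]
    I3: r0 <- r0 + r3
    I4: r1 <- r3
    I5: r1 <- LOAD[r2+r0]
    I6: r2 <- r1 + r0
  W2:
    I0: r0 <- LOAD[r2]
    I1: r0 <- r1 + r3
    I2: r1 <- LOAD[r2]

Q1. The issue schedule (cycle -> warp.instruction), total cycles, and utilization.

cycle 0: W0.I0
cycle 1: W1.I0
cycle 2: W2.I0
cycle 3: W0.I1
cycle 4: W1.I1
cycle 5: W0.I2
cycle 6: W0.I3
cycle 7: W0.I4
cycle 8: idle
cycle 9: W2.I1
cycle 10: W2.I2
cycle 11: W1.I2
cycle 12: W1.I3
cycle 13: W1.I4
cycle 14: idle
cycle 15: idle
cycle 16: idle
cycle 17: idle
cycle 18: W1.I5
cycle 19: idle
cycle 20: idle
cycle 21: idle
cycle 22: idle
cycle 23: idle
cycle 24: idle
cycle 25: W1.I6

Answer: 26 cycles, utilization 15/26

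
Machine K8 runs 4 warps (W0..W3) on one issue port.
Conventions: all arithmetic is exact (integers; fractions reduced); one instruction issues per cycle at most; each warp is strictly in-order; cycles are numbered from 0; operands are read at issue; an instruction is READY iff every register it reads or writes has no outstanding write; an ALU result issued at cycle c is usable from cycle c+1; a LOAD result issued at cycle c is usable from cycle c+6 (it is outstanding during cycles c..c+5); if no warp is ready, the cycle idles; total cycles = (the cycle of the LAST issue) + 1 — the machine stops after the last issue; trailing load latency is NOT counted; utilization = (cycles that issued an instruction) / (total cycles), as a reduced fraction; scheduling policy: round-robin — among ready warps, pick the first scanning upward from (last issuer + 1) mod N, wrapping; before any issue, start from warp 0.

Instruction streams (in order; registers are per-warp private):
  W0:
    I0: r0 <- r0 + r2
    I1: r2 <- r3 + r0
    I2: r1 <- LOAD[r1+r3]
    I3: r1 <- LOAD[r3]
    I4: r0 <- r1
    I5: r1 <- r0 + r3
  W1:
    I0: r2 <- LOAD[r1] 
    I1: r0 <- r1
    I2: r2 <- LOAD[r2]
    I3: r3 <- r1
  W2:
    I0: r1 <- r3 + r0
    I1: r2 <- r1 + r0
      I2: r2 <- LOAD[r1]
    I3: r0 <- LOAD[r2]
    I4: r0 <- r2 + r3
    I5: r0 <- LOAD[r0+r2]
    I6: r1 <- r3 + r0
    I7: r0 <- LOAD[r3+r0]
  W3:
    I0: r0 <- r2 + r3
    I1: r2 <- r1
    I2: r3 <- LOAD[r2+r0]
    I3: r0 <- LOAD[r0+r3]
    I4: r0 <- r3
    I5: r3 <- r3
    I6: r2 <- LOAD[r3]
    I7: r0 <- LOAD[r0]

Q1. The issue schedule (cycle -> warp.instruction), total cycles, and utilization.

cycle 0: W0.I0
cycle 1: W1.I0
cycle 2: W2.I0
cycle 3: W3.I0
cycle 4: W0.I1
cycle 5: W1.I1
cycle 6: W2.I1
cycle 7: W3.I1
cycle 8: W0.I2
cycle 9: W1.I2
cycle 10: W2.I2
cycle 11: W3.I2
cycle 12: W1.I3
cycle 13: idle
cycle 14: W0.I3
cycle 15: idle
cycle 16: W2.I3
cycle 17: W3.I3
cycle 18: idle
cycle 19: idle
cycle 20: W0.I4
cycle 21: W0.I5
cycle 22: W2.I4
cycle 23: W3.I4
cycle 24: W2.I5
cycle 25: W3.I5
cycle 26: W3.I6
cycle 27: W3.I7
cycle 28: idle
cycle 29: idle
cycle 30: W2.I6
cycle 31: W2.I7

Answer: 32 cycles, utilization 13/16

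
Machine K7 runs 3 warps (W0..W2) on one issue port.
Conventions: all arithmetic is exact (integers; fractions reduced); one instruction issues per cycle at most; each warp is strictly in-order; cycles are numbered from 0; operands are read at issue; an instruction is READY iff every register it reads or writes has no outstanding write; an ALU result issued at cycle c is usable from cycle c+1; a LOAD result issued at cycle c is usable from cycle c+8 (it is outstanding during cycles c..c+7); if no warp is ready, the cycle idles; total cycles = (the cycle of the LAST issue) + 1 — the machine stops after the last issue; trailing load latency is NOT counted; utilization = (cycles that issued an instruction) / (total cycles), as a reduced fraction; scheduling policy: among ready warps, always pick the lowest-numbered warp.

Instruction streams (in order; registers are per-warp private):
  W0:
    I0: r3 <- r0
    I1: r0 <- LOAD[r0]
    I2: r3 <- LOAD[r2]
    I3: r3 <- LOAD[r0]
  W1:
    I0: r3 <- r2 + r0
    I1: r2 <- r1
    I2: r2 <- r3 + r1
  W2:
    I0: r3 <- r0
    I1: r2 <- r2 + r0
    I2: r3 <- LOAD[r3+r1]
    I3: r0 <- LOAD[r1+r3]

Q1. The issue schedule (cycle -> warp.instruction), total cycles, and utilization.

cycle 0: W0.I0
cycle 1: W0.I1
cycle 2: W0.I2
cycle 3: W1.I0
cycle 4: W1.I1
cycle 5: W1.I2
cycle 6: W2.I0
cycle 7: W2.I1
cycle 8: W2.I2
cycle 9: idle
cycle 10: W0.I3
cycle 11: idle
cycle 12: idle
cycle 13: idle
cycle 14: idle
cycle 15: idle
cycle 16: W2.I3

Answer: 17 cycles, utilization 11/17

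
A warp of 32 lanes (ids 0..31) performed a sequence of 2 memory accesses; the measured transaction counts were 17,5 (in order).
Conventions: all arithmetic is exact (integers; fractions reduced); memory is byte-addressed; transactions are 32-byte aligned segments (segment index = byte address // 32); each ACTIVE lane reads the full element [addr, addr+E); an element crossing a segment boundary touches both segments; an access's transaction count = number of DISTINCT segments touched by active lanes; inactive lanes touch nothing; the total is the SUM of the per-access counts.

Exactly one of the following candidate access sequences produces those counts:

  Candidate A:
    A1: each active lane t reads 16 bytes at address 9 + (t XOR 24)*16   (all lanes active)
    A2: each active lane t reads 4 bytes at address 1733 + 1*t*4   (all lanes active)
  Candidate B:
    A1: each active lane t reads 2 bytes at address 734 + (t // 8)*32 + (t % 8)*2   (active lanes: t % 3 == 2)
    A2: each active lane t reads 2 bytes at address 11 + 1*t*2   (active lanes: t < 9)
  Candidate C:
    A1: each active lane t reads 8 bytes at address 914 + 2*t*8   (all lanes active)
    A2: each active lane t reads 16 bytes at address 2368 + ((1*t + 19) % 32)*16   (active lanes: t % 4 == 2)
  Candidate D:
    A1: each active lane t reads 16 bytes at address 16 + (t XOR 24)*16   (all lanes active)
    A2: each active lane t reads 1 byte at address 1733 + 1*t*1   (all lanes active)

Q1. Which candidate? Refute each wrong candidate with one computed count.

B: A1 gives 4 transactions, not 17
C: A2 gives 8 transactions, not 5
D: A2 gives 2 transactions, not 5
A: all counts match (17,5)

Answer: A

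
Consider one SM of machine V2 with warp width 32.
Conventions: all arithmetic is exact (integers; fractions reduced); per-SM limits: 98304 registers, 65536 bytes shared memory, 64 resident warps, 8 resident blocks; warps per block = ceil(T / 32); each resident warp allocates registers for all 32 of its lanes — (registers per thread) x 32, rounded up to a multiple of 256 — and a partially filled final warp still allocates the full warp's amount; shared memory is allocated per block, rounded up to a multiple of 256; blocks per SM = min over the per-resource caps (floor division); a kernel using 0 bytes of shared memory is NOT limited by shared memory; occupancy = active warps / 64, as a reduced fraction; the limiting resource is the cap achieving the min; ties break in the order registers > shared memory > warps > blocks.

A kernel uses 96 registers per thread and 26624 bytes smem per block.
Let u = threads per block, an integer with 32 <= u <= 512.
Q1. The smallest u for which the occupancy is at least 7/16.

Answer: u = 417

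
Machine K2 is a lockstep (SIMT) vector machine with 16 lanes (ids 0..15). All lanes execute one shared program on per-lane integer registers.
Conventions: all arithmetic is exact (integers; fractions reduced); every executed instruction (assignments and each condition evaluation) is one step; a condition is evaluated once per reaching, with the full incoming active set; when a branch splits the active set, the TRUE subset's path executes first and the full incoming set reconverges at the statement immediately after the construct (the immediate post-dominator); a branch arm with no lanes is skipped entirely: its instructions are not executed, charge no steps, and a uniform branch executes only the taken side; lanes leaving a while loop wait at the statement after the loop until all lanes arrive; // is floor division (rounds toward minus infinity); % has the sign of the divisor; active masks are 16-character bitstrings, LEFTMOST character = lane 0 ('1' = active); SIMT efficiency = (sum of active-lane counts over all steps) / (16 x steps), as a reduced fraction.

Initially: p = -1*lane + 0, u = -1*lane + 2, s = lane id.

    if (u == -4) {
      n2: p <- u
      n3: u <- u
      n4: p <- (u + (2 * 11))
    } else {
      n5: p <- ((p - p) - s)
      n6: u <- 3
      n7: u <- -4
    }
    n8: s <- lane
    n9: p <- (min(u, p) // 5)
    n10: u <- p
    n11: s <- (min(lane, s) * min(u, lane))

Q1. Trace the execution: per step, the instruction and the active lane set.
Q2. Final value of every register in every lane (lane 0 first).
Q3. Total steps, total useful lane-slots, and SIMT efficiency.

step 0: eval (u == -4)               1111111111111111
step 1: p <- u                       0000001000000000
step 2: u <- u                       0000001000000000
step 3: p <- (u + (2 * 11))          0000001000000000
step 4: p <- ((p - p) - s)           1111110111111111
step 5: u <- 3                       1111110111111111
step 6: u <- -4                      1111110111111111
step 7: s <- lane                    1111111111111111
step 8: p <- (min(u, p) // 5)        1111111111111111
step 9: u <- p                       1111111111111111
step 10: s <- (min(lane, s) * min(u, lane)) 1111111111111111

Answer: 11 steps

p: -1,-1,-1,-1,-1,-1,-1,-2,-2,-2,-2,-3,-3,-3,-3,-3
u: -1,-1,-1,-1,-1,-1,-1,-2,-2,-2,-2,-3,-3,-3,-3,-3
s: 0,-1,-2,-3,-4,-5,-6,-14,-16,-18,-20,-33,-36,-39,-42,-45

steps = 11; useful = 128; efficiency = 128/176 = 8/11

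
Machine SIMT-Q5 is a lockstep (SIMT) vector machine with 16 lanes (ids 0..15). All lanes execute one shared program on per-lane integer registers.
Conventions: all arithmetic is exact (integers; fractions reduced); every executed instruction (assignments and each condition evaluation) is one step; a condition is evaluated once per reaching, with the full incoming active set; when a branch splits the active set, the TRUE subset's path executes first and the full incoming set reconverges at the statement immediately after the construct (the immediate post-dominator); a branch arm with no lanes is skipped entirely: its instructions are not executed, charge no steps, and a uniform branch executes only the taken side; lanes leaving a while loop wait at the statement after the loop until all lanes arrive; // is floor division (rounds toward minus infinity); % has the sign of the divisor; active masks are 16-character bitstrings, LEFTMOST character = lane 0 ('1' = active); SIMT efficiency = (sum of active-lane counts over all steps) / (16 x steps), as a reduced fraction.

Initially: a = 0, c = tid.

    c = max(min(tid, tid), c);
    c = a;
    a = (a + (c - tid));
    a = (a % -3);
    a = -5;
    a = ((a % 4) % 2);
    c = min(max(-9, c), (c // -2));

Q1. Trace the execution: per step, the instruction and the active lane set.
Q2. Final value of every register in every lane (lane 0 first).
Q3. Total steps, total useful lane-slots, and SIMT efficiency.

step 0: c <- max(min(tid, tid), c)   1111111111111111
step 1: c <- a                       1111111111111111
step 2: a <- (a + (c - tid))         1111111111111111
step 3: a <- (a % -3)                1111111111111111
step 4: a <- -5                      1111111111111111
step 5: a <- ((a % 4) % 2)           1111111111111111
step 6: c <- min(max(-9, c), (c // -2)) 1111111111111111

Answer: 7 steps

a: 1,1,1,1,1,1,1,1,1,1,1,1,1,1,1,1
c: 0,0,0,0,0,0,0,0,0,0,0,0,0,0,0,0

steps = 7; useful = 112; efficiency = 112/112 = 1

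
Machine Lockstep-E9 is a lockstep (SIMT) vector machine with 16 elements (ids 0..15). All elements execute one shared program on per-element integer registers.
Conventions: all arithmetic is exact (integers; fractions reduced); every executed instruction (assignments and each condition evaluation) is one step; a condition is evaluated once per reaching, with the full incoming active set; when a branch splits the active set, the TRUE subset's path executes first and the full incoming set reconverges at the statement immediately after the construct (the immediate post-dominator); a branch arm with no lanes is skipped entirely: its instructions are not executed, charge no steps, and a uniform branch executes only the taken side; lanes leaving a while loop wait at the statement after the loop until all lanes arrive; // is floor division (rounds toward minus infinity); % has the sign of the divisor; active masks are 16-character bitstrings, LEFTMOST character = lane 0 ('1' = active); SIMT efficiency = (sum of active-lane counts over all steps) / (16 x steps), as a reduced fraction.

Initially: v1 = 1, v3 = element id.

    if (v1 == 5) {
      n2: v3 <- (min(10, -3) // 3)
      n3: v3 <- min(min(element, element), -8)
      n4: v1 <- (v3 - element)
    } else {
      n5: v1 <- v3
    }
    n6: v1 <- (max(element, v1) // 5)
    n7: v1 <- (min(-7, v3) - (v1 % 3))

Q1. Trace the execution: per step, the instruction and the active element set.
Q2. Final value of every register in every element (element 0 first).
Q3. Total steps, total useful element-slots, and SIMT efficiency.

step 0: eval (v1 == 5)               1111111111111111
step 1: v1 <- v3                     1111111111111111
step 2: v1 <- (max(element, v1) // 5) 1111111111111111
step 3: v1 <- (min(-7, v3) - (v1 % 3)) 1111111111111111

Answer: 4 steps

v1: -7,-7,-7,-7,-7,-8,-8,-8,-8,-8,-9,-9,-9,-9,-9,-7
v3: 0,1,2,3,4,5,6,7,8,9,10,11,12,13,14,15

steps = 4; useful = 64; efficiency = 64/64 = 1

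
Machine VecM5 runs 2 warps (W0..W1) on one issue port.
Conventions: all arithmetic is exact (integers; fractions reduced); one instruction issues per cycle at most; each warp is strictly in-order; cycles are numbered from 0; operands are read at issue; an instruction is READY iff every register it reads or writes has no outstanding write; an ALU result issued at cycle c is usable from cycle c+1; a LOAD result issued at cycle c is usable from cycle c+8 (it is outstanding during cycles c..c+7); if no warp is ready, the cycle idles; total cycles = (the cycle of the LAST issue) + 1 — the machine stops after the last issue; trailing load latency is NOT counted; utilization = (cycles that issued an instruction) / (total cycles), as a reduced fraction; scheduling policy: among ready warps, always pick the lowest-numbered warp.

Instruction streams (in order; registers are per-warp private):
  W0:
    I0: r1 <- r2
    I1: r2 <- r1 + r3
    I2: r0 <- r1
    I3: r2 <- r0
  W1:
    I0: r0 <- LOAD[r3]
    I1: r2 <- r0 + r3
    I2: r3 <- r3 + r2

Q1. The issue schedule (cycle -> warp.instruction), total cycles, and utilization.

cycle 0: W0.I0
cycle 1: W0.I1
cycle 2: W0.I2
cycle 3: W0.I3
cycle 4: W1.I0
cycle 5: idle
cycle 6: idle
cycle 7: idle
cycle 8: idle
cycle 9: idle
cycle 10: idle
cycle 11: idle
cycle 12: W1.I1
cycle 13: W1.I2

Answer: 14 cycles, utilization 1/2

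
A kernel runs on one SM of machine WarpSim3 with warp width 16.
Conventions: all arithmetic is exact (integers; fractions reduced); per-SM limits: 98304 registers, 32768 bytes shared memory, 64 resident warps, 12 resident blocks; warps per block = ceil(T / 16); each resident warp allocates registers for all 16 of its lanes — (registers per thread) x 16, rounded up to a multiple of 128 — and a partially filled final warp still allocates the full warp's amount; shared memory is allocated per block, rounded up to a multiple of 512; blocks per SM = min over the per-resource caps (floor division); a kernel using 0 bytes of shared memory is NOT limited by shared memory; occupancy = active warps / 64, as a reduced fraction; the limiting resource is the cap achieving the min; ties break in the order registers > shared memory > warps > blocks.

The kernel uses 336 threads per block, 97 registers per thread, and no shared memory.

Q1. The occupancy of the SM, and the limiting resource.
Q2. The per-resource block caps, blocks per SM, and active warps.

Answer: occupancy 21/32, limited by registers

registers: 2 blocks
shared memory: no limit (kernel uses none)
warps: 3 blocks
blocks: 12 blocks

Answer: 2 blocks, 42 active warps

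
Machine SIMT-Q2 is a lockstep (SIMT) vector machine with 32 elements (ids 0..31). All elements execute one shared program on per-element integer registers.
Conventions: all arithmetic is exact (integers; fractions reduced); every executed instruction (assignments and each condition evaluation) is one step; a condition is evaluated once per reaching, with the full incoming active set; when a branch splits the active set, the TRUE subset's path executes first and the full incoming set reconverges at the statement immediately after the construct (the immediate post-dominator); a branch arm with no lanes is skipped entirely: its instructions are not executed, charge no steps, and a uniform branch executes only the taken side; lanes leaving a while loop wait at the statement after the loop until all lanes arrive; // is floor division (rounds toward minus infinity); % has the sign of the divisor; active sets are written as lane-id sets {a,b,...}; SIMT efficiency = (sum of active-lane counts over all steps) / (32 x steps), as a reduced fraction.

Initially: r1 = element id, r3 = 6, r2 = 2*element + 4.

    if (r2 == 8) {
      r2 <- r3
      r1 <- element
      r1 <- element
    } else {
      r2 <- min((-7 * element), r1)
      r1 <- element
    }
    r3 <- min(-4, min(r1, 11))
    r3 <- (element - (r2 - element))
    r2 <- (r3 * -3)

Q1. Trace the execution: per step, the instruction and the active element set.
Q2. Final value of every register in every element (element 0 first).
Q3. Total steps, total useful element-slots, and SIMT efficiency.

step 0: eval (r2 == 8)               {0,1,2,3,4,5,6,7,8,9,10,11,12,13,14,15,16,17,18,19,20,21,22,23,24,25,26,27,28,29,30,31}
step 1: r2 <- r3                     {2}
step 2: r1 <- element                {2}
step 3: r1 <- element                {2}
step 4: r2 <- min((-7 * element), r1) {0,1,3,4,5,6,7,8,9,10,11,12,13,14,15,16,17,18,19,20,21,22,23,24,25,26,27,28,29,30,31}
step 5: r1 <- element                {0,1,3,4,5,6,7,8,9,10,11,12,13,14,15,16,17,18,19,20,21,22,23,24,25,26,27,28,29,30,31}
step 6: r3 <- min(-4, min(r1, 11))   {0,1,2,3,4,5,6,7,8,9,10,11,12,13,14,15,16,17,18,19,20,21,22,23,24,25,26,27,28,29,30,31}
step 7: r3 <- (element - (r2 - element)) {0,1,2,3,4,5,6,7,8,9,10,11,12,13,14,15,16,17,18,19,20,21,22,23,24,25,26,27,28,29,30,31}
step 8: r2 <- (r3 * -3)              {0,1,2,3,4,5,6,7,8,9,10,11,12,13,14,15,16,17,18,19,20,21,22,23,24,25,26,27,28,29,30,31}

Answer: 9 steps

r1: 0,1,2,3,4,5,6,7,8,9,10,11,12,13,14,15,16,17,18,19,20,21,22,23,24,25,26,27,28,29,30,31
r3: 0,9,-2,27,36,45,54,63,72,81,90,99,108,117,126,135,144,153,162,171,180,189,198,207,216,225,234,243,252,261,270,279
r2: 0,-27,6,-81,-108,-135,-162,-189,-216,-243,-270,-297,-324,-351,-378,-405,-432,-459,-486,-513,-540,-567,-594,-621,-648,-675,-702,-729,-756,-783,-810,-837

steps = 9; useful = 193; efficiency = 193/288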